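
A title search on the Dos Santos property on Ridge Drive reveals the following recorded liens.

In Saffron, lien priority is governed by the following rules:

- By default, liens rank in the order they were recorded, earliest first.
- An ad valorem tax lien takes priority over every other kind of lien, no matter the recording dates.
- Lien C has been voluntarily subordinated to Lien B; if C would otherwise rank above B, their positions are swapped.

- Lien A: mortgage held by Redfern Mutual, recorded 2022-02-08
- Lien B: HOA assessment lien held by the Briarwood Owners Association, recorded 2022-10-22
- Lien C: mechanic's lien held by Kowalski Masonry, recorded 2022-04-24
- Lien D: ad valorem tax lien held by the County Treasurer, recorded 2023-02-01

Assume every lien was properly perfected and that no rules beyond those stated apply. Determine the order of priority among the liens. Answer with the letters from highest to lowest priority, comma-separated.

D, A, B, C

D is an ad valorem tax lien, so it outranks all other liens regardless of date.
Ordering the rest by effective date: A (2022-02-08), C (2022-04-24), B (2022-10-22).
Because C would otherwise rank above B, the subordination swaps them.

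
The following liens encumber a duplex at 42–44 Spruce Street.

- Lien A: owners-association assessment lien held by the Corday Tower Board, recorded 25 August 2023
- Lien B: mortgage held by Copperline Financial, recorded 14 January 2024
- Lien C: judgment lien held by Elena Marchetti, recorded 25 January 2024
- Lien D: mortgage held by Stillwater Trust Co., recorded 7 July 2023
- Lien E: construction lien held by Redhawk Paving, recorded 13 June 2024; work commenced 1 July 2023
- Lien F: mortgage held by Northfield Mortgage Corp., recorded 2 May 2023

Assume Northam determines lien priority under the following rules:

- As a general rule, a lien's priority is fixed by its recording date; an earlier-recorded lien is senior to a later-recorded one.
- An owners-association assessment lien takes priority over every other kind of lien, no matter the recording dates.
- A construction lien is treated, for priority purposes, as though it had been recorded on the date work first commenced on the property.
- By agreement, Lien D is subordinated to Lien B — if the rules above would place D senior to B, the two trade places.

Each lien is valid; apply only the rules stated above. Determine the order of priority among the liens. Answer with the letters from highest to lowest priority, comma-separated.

A, F, E, B, D, C

First, effective dates: E is treated as recorded 1 July 2023, the work-commencement date.
As an owners-association assessment lien, A is senior to every other lien.
Ordering the rest by effective date: F (2 May 2023), E (1 July 2023), D (7 July 2023), B (14 January 2024), C (25 January 2024).
Because D would otherwise rank above B, the subordination swaps them.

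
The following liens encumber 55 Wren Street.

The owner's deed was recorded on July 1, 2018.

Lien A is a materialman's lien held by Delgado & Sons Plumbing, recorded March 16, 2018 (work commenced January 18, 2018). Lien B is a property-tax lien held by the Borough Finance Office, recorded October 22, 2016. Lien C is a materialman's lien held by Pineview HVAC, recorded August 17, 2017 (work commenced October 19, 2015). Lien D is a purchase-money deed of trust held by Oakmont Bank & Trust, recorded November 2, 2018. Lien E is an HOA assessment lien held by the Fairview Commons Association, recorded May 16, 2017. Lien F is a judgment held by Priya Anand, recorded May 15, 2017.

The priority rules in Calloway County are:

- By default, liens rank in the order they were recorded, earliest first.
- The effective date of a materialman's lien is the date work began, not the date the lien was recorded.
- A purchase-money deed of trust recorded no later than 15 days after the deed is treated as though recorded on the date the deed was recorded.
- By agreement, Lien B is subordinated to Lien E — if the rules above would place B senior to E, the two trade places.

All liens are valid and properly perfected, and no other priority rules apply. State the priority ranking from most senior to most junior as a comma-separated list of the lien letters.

Effective dates: A is treated as recorded January 18, 2018, the work-commencement date; C is treated as recorded October 19, 2015, the work-commencement date; D was recorded 124 days after the deed, outside the 15-day window, so it keeps its recording date.
Sorted by effective date: C (October 19, 2015), B (October 22, 2016), F (May 15, 2017), E (May 16, 2017), A (January 18, 2018), D (November 2, 2018).
B would otherwise be senior to E, so under the subordination agreement B and E exchange positions.

C, E, F, B, A, D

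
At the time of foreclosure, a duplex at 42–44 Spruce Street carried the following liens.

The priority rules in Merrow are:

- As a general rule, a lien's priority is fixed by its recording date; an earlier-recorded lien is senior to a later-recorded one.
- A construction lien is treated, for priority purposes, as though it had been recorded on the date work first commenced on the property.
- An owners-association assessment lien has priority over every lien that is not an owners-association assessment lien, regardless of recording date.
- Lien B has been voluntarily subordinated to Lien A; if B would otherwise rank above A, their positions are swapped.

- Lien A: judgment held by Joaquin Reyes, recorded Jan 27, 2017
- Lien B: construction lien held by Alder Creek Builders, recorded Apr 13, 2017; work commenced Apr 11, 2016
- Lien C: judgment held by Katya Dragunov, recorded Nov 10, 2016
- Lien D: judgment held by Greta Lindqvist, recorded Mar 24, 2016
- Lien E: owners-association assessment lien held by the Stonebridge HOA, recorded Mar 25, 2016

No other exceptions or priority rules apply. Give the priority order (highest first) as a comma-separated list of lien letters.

First, effective dates: B's effective date is Apr 11, 2016, when work began.
E is an owners-association assessment lien and takes priority over every other lien.
Ordering the rest by effective date: D (Mar 24, 2016), B (Apr 11, 2016), C (Nov 10, 2016), A (Jan 27, 2017).
B is senior to A before the subordination, so the two trade places.

E, D, A, C, B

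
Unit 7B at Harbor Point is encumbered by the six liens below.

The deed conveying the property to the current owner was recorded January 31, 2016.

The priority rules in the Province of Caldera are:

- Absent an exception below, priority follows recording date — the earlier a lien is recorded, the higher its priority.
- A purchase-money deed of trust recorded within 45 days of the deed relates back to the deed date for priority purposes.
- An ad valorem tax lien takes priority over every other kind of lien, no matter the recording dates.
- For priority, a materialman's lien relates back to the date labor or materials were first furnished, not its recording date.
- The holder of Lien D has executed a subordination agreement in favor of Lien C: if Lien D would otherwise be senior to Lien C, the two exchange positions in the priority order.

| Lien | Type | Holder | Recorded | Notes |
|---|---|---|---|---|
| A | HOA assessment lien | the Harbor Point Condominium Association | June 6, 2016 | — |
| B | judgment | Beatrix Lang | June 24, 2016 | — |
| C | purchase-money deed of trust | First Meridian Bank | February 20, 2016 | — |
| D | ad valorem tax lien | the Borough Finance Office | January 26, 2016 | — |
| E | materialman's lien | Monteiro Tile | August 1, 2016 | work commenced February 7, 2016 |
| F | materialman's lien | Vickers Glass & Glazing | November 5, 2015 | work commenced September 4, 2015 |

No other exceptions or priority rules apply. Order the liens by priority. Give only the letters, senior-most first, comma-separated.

First, effective dates: C was recorded within the 45-day window, so its effective date is the deed date January 31, 2016; E's effective date is February 7, 2016, when work began; F relates back to September 4, 2015 (work commenced).
D, as an ad valorem tax lien, has superpriority and ranks first.
Ordering the rest by effective date: F (September 4, 2015), C (January 31, 2016), E (February 7, 2016), A (June 6, 2016), B (June 24, 2016).
D would otherwise be senior to C, so under the subordination agreement D and C exchange positions.

C, F, D, E, A, B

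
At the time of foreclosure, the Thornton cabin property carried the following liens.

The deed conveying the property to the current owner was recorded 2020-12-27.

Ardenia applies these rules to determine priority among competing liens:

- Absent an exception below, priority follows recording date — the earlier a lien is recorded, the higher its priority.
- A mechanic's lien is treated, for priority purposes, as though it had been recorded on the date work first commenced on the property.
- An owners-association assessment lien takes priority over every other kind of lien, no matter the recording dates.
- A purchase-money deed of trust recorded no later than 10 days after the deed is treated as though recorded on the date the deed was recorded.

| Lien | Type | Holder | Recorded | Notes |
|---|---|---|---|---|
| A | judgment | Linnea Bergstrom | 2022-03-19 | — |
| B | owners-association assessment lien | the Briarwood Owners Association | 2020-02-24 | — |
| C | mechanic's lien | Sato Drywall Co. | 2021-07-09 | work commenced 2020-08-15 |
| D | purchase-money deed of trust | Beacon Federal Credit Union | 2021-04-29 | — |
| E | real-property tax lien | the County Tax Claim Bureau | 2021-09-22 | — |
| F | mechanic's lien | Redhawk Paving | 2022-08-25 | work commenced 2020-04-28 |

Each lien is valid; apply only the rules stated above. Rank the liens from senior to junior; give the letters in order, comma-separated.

Effective dates after the stated exceptions: C relates back to 2020-08-15 (work commenced); D was recorded 123 days after the deed, outside the 10-day window, so it keeps its recording date; F is treated as recorded 2020-04-28, the work-commencement date.
B is an owners-association assessment lien and takes priority over every other lien.
Ordering the rest by effective date: F (2020-04-28), C (2020-08-15), D (2021-04-29), E (2021-09-22), A (2022-03-19).

B, F, C, D, E, A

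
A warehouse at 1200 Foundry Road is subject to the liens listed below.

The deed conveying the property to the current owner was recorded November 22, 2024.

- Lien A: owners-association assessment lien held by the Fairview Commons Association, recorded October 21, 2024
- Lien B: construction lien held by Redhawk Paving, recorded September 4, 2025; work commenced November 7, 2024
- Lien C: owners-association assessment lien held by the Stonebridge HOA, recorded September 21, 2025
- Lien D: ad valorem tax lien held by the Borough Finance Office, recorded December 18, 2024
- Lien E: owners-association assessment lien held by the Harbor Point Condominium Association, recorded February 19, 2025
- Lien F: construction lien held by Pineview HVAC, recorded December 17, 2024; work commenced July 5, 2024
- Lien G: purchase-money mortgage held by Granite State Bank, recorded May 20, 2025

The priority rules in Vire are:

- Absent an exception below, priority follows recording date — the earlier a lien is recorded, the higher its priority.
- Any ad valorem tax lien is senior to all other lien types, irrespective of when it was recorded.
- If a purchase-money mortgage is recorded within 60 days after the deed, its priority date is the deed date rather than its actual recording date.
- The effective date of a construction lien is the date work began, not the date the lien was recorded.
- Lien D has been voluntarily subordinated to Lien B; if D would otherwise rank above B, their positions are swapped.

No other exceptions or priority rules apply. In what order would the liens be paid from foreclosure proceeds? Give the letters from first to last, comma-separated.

B, F, A, D, E, G, C

Adjusting effective dates: B relates back to November 7, 2024 (work commenced); F is treated as recorded July 5, 2024, the work-commencement date; G missed the 60-day window (179 days after the deed), so its recording date stands.
D is an ad valorem tax lien, so it outranks all other liens regardless of date.
Ordering the rest by effective date: F (July 5, 2024), A (October 21, 2024), B (November 7, 2024), E (February 19, 2025), G (May 20, 2025), C (September 21, 2025).
The subordination applies — D was senior to B — so D and B swap.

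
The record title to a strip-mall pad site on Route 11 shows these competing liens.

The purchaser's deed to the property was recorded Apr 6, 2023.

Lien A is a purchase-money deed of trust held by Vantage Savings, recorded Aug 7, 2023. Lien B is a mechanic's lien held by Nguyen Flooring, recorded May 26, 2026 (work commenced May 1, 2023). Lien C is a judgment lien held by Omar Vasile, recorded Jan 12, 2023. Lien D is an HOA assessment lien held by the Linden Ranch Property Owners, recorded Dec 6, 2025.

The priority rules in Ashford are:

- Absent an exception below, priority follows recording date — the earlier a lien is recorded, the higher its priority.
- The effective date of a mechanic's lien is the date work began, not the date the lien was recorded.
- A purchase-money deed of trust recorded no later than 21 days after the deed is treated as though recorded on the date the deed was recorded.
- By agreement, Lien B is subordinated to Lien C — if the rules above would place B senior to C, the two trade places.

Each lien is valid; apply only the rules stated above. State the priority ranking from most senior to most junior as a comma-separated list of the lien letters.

C, B, A, D

Effective dates: A was recorded 123 days after the deed — beyond 21 days — so no relation-back applies; B's effective date is May 1, 2023, when work began.
By effective date, earliest first: C (Jan 12, 2023), B (May 1, 2023), A (Aug 7, 2023), D (Dec 6, 2025).
B is already junior to C, so the subordination agreement changes nothing.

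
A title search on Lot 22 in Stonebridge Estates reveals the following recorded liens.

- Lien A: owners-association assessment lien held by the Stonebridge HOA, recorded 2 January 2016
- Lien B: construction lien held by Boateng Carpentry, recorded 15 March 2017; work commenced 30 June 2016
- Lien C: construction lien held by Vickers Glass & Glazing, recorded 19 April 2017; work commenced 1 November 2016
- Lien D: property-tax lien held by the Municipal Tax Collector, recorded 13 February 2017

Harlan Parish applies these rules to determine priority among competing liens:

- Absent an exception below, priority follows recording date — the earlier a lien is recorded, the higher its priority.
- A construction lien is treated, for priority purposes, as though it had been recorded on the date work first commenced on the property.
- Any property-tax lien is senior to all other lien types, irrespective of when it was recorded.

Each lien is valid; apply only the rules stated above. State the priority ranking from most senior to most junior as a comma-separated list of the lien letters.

D, A, B, C

First, effective dates: B relates back to 30 June 2016 (work commenced); C is treated as recorded 1 November 2016, the work-commencement date.
D is a property-tax lien and takes priority over every other lien.
Remaining liens by effective date: A (2 January 2016), B (30 June 2016), C (1 November 2016).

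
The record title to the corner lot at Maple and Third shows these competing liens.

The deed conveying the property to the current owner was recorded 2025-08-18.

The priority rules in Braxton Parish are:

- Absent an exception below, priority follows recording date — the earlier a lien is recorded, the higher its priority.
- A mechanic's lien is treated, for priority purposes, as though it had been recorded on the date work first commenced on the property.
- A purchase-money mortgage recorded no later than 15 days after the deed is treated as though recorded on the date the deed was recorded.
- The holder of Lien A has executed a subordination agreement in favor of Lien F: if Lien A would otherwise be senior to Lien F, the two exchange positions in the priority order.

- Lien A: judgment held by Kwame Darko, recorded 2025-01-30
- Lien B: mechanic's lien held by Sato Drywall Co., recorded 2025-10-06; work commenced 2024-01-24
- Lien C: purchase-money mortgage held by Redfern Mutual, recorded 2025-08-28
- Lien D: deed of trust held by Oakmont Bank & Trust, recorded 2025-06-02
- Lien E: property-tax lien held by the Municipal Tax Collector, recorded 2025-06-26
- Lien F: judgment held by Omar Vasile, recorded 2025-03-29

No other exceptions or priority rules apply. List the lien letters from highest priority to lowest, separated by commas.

Effective dates after the stated exceptions: B is treated as recorded 2024-01-24, the work-commencement date; C was recorded within the 15-day window, so its effective date is the deed date 2025-08-18.
Ordering by effective date: B (2024-01-24), A (2025-01-30), F (2025-03-29), D (2025-06-02), E (2025-06-26), C (2025-08-18).
A is senior to F before the subordination, so the two trade places.

B, F, A, D, E, C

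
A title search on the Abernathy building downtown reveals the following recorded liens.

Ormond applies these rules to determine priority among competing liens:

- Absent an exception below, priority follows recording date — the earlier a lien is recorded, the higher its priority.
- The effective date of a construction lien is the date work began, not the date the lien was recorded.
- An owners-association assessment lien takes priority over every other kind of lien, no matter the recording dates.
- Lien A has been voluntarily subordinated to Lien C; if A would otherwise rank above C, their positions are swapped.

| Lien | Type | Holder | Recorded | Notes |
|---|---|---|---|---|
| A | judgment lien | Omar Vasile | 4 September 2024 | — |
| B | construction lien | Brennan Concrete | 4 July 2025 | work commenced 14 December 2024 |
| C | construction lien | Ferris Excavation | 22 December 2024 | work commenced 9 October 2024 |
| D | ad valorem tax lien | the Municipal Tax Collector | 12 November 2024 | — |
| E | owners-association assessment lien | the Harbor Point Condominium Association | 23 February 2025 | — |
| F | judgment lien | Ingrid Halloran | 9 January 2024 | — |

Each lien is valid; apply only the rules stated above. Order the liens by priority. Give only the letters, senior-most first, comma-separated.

Adjusting effective dates: B's effective date is 14 December 2024, when work began; C is treated as recorded 9 October 2024, the work-commencement date.
E, as an owners-association assessment lien, has superpriority and ranks first.
Among the remaining liens, by effective date: F (9 January 2024), A (4 September 2024), C (9 October 2024), D (12 November 2024), B (14 December 2024).
Because A would otherwise rank above C, the subordination swaps them.

E, F, C, A, D, B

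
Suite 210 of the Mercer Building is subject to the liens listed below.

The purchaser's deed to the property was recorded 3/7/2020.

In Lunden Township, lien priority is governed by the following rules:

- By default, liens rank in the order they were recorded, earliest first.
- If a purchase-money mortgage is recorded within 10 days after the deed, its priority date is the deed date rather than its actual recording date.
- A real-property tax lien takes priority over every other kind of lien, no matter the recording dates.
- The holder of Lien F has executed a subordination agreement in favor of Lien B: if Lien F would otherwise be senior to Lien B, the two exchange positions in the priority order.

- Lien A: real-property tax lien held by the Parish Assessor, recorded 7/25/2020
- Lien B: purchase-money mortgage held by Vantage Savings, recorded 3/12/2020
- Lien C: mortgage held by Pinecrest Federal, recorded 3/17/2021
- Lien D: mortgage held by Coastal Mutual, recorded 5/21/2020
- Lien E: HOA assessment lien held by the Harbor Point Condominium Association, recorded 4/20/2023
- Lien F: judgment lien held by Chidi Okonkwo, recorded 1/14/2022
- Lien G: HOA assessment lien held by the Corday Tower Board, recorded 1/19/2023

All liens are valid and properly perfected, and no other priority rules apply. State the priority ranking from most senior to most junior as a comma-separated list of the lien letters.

A, B, D, C, F, G, E

First, effective dates: B relates back to the deed date 3/7/2020.
A is a real-property tax lien, so it outranks all other liens regardless of date.
Among the remaining liens, by effective date: B (3/7/2020), D (5/21/2020), C (3/17/2021), F (1/14/2022), G (1/19/2023), E (4/20/2023).
F is already junior to B, so the subordination agreement changes nothing.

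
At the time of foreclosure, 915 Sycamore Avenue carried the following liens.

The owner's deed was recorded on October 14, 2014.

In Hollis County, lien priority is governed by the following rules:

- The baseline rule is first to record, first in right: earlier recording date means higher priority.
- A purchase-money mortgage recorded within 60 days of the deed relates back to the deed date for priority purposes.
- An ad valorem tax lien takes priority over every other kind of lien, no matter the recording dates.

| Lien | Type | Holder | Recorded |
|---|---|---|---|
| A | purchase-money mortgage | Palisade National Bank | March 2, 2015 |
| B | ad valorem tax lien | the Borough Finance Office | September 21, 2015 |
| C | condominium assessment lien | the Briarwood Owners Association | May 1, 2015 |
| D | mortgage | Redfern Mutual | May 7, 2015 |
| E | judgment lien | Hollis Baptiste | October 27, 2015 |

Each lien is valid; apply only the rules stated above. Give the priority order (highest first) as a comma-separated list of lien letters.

Effective dates after the stated exceptions: A was recorded 139 days after the deed, outside the 60-day window, so it keeps its recording date.
B, as an ad valorem tax lien, has superpriority and ranks first.
Remaining liens by effective date: A (March 2, 2015), C (May 1, 2015), D (May 7, 2015), E (October 27, 2015).

B, A, C, D, E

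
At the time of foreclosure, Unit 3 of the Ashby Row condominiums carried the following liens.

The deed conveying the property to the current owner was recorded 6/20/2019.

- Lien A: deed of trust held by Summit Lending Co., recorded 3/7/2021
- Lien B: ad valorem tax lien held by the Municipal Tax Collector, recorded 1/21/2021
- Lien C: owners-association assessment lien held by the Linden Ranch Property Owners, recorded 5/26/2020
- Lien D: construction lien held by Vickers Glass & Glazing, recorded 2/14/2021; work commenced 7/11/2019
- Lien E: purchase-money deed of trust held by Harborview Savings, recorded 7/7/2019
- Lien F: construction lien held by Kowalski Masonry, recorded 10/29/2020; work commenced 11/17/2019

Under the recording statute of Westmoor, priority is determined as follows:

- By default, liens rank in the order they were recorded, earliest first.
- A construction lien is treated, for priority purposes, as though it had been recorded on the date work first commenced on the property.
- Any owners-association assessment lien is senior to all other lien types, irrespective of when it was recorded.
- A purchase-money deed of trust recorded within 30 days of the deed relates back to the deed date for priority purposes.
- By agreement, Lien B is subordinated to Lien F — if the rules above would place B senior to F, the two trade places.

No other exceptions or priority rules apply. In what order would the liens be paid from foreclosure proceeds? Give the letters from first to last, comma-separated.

C, E, D, F, B, A

Adjusting effective dates: D's effective date is 7/11/2019, when work began; E's effective date is the deed date, 6/20/2019; F's effective date is 11/17/2019, when work began.
C, as an owners-association assessment lien, has superpriority and ranks first.
Among the remaining liens, by effective date: E (6/20/2019), D (7/11/2019), F (11/17/2019), B (1/21/2021), A (3/7/2021).
B already ranks below F; the subordination has no effect.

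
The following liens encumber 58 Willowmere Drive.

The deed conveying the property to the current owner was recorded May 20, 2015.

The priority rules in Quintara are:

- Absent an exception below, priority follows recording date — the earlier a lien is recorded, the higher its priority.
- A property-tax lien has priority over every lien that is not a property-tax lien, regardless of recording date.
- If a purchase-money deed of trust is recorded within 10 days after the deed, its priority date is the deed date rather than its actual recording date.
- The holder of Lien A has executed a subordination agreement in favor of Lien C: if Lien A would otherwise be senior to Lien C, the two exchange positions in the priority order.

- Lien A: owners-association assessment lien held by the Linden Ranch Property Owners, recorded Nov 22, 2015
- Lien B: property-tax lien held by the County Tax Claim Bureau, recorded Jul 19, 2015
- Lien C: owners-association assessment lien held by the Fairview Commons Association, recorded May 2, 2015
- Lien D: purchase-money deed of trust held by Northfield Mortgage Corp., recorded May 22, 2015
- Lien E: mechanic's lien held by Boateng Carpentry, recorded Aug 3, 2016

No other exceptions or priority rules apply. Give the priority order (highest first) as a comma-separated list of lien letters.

B, C, D, A, E

Adjusting effective dates: D's effective date is the deed date, May 20, 2015.
B is a property-tax lien and takes priority over every other lien.
The other liens, earliest effective date first: C (May 2, 2015), D (May 20, 2015), A (Nov 22, 2015), E (Aug 3, 2016).
A is already junior to C, so the subordination agreement changes nothing.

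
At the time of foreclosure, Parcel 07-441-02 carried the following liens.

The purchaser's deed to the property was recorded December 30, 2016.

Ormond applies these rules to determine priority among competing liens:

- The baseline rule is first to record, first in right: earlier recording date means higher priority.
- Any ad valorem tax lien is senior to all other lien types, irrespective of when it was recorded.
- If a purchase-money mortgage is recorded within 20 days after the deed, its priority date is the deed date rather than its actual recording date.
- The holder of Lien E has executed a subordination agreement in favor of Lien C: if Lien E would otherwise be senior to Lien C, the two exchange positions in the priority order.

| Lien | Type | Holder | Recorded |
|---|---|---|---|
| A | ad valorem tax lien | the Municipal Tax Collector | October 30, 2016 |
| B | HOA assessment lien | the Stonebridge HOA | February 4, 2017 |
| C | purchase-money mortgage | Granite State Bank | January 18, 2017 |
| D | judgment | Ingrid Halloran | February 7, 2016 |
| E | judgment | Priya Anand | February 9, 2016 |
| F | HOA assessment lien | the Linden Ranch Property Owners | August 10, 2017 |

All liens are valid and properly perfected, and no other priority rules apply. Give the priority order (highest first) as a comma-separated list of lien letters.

A, D, C, E, B, F

Effective dates after the stated exceptions: C's effective date is the deed date, December 30, 2016.
A, as an ad valorem tax lien, has superpriority and ranks first.
The other liens, earliest effective date first: D (February 7, 2016), E (February 9, 2016), C (December 30, 2016), B (February 4, 2017), F (August 10, 2017).
The subordination applies — E was senior to C — so E and C swap.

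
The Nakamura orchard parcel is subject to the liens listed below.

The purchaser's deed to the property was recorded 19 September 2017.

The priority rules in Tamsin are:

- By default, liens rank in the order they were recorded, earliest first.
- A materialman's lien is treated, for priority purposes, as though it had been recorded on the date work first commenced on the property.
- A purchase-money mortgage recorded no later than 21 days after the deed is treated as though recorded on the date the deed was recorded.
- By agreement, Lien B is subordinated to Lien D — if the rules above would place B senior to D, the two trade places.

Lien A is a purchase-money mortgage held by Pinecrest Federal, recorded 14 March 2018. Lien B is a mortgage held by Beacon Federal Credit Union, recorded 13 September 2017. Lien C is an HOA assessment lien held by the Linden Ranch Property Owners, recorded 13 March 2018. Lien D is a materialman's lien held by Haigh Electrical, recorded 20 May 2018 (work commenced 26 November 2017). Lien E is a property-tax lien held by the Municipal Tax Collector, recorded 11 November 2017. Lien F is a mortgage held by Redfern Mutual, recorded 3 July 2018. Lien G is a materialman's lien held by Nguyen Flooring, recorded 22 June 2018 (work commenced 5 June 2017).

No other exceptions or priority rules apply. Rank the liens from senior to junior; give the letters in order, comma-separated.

Effective dates: A missed the 21-day window (176 days after the deed), so its recording date stands; D relates back to 26 November 2017 (work commenced); G's effective date is 5 June 2017, when work began.
By effective date, earliest first: G (5 June 2017), B (13 September 2017), E (11 November 2017), D (26 November 2017), C (13 March 2018), A (14 March 2018), F (3 July 2018).
Because B would otherwise rank above D, the subordination swaps them.

G, D, E, B, C, A, F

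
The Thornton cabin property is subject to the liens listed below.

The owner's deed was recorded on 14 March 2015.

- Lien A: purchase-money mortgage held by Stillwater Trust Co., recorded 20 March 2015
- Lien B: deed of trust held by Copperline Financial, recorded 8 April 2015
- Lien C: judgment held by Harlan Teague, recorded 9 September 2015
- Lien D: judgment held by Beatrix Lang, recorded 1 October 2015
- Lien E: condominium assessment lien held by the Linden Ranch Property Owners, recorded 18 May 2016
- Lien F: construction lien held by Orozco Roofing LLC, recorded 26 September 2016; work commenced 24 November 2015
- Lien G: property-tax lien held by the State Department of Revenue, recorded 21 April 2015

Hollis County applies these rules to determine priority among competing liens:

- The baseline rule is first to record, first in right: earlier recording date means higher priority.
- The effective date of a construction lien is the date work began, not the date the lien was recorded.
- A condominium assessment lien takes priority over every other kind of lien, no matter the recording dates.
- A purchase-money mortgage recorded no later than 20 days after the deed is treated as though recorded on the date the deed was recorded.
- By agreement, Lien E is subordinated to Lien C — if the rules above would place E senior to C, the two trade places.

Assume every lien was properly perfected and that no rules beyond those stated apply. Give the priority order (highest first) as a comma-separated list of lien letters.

Effective dates after the stated exceptions: A relates back to the deed date 14 March 2015; F is treated as recorded 24 November 2015, the work-commencement date.
E is a condominium assessment lien, so it outranks all other liens regardless of date.
The other liens, earliest effective date first: A (14 March 2015), B (8 April 2015), G (21 April 2015), C (9 September 2015), D (1 October 2015), F (24 November 2015).
E would otherwise be senior to C, so under the subordination agreement E and C exchange positions.

C, A, B, G, E, D, F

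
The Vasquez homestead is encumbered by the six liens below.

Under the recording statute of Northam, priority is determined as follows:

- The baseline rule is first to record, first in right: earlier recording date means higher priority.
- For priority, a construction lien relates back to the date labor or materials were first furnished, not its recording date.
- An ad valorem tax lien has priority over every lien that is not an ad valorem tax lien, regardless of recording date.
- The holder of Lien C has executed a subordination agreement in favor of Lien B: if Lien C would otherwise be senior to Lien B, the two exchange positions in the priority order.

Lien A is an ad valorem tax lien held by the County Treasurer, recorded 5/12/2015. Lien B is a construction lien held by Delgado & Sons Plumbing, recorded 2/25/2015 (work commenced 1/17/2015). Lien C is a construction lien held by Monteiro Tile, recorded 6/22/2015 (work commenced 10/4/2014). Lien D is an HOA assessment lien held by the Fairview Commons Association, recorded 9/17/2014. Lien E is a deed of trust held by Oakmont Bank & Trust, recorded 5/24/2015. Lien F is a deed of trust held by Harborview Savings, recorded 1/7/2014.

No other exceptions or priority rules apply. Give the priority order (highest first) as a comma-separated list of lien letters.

A, F, D, B, C, E

Effective dates after the stated exceptions: B's effective date is 1/17/2015, when work began; C is treated as recorded 10/4/2014, the work-commencement date.
A is an ad valorem tax lien and takes priority over every other lien.
Remaining liens by effective date: F (1/7/2014), D (9/17/2014), C (10/4/2014), B (1/17/2015), E (5/24/2015).
The subordination applies — C was senior to B — so C and B swap.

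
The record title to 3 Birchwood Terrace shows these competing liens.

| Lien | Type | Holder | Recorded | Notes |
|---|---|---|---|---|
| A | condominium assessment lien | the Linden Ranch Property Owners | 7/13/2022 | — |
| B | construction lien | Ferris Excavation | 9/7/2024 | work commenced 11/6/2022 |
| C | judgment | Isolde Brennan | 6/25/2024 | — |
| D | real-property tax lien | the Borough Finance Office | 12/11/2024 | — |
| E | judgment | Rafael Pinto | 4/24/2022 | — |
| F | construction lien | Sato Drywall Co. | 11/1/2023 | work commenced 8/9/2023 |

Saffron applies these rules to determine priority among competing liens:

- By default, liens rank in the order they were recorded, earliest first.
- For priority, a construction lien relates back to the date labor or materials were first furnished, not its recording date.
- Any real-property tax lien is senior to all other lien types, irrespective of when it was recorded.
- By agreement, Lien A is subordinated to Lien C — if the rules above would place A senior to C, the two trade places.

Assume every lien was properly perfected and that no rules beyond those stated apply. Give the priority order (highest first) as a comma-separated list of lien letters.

Effective dates: B's effective date is 11/6/2022, when work began; F's effective date is 8/9/2023, when work began.
D, as a real-property tax lien, has superpriority and ranks first.
Ordering the rest by effective date: E (4/24/2022), A (7/13/2022), B (11/6/2022), F (8/9/2023), C (6/25/2024).
A is senior to C before the subordination, so the two trade places.

D, E, C, B, F, A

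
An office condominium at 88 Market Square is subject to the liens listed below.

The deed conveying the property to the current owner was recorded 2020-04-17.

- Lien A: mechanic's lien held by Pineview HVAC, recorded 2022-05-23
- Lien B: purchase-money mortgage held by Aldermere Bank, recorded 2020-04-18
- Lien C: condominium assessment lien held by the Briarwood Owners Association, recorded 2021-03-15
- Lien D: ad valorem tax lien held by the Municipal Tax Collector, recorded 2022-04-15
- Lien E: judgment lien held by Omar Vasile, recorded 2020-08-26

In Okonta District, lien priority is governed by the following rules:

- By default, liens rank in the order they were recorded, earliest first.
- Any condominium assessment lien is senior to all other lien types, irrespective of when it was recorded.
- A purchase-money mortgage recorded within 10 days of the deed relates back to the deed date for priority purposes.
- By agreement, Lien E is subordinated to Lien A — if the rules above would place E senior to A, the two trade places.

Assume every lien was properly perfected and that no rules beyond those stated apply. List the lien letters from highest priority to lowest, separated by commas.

First, effective dates: B was recorded within the 10-day window, so its effective date is the deed date 2020-04-17.
C, as a condominium assessment lien, has superpriority and ranks first.
Among the remaining liens, by effective date: B (2020-04-17), E (2020-08-26), D (2022-04-15), A (2022-05-23).
E is senior to A before the subordination, so the two trade places.

C, B, A, D, E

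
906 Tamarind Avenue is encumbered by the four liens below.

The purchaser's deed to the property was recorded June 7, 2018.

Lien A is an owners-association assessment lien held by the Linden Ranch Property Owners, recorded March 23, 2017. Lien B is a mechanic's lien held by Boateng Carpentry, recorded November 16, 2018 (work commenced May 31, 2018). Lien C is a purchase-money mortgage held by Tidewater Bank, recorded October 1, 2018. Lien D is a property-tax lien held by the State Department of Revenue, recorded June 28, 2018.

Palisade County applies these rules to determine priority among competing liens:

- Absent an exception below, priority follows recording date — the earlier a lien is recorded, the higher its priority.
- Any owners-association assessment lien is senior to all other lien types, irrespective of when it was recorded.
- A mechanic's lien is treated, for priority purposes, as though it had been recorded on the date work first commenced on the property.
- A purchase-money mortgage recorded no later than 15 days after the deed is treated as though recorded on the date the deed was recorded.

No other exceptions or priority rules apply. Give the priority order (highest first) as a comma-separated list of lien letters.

First, effective dates: B relates back to May 31, 2018 (work commenced); C was recorded 116 days after the deed, outside the 15-day window, so it keeps its recording date.
A is an owners-association assessment lien, so it outranks all other liens regardless of date.
The other liens, earliest effective date first: B (May 31, 2018), D (June 28, 2018), C (October 1, 2018).

A, B, D, C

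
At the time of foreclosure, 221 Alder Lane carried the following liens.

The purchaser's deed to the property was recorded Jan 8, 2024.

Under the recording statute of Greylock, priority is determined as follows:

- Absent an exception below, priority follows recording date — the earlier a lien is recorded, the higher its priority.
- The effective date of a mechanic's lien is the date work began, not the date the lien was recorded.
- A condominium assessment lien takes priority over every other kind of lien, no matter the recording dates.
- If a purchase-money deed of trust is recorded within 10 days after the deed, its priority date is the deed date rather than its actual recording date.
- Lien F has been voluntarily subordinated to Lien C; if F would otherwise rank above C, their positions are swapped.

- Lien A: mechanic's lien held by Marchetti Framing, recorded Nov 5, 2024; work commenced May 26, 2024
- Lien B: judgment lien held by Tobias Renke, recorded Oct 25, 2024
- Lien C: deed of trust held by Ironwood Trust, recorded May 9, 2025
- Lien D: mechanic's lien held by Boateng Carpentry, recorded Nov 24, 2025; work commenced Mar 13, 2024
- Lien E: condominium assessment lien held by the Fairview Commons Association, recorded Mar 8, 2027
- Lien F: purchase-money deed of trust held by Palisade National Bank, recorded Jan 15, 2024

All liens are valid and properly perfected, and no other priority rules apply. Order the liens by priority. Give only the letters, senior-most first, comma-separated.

E, C, D, A, B, F

Effective dates after the stated exceptions: A is treated as recorded May 26, 2024, the work-commencement date; D relates back to Mar 13, 2024 (work commenced); F was recorded within the 10-day window, so its effective date is the deed date Jan 8, 2024.
E, as a condominium assessment lien, has superpriority and ranks first.
Remaining liens by effective date: F (Jan 8, 2024), D (Mar 13, 2024), A (May 26, 2024), B (Oct 25, 2024), C (May 9, 2025).
Because F would otherwise rank above C, the subordination swaps them.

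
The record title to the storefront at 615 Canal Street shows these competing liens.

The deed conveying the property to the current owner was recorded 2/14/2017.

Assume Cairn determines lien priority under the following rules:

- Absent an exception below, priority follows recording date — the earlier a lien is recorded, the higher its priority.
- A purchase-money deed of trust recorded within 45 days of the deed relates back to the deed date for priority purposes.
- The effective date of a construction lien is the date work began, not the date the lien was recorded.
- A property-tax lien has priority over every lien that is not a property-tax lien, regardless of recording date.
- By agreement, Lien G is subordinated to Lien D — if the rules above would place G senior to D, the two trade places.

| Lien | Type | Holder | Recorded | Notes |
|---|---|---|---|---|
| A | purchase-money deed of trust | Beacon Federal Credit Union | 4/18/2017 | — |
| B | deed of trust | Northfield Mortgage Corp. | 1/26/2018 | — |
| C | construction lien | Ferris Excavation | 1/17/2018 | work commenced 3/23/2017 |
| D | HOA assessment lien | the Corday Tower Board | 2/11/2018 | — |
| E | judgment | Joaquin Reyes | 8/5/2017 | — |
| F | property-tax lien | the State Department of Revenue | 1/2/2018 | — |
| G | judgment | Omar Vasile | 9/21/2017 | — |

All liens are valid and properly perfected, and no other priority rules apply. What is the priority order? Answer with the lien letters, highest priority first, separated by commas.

Adjusting effective dates: A was recorded 63 days after the deed, outside the 45-day window, so it keeps its recording date; C relates back to 3/23/2017 (work commenced).
F, as a property-tax lien, has superpriority and ranks first.
Among the remaining liens, by effective date: C (3/23/2017), A (4/18/2017), E (8/5/2017), G (9/21/2017), B (1/26/2018), D (2/11/2018).
The subordination applies — G was senior to D — so G and D swap.

F, C, A, E, D, B, G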